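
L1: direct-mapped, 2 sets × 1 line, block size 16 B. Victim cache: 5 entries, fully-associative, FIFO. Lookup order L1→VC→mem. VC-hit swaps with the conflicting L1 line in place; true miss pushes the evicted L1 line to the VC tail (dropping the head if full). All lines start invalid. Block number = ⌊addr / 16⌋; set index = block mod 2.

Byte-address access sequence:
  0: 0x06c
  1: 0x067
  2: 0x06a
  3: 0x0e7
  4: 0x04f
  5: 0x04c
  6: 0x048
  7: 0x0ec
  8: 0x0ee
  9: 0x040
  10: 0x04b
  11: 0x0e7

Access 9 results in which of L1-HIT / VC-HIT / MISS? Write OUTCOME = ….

OUTCOME = VC-HIT

#0 0x6c→b6/s0 MISS; vc=[]
#1 0x67→b6/s0 L1-HIT; vc=[]
#2 0x6a→b6/s0 L1-HIT; vc=[]
#3 0xe7→b14/s0 MISS; vc=[6]
#4 0x4f→b4/s0 MISS; vc=[6,14]
#5 0x4c→b4/s0 L1-HIT; vc=[6,14]
#6 0x48→b4/s0 L1-HIT; vc=[6,14]
#7 0xec→b14/s0 VC-HIT; vc=[6,4]
#8 0xee→b14/s0 L1-HIT; vc=[6,4]
#9 0x40→b4/s0 VC-HIT; vc=[6,14]
#10 0x4b→b4/s0 L1-HIT; vc=[6,14]
#11 0xe7→b14/s0 VC-HIT; vc=[6,4]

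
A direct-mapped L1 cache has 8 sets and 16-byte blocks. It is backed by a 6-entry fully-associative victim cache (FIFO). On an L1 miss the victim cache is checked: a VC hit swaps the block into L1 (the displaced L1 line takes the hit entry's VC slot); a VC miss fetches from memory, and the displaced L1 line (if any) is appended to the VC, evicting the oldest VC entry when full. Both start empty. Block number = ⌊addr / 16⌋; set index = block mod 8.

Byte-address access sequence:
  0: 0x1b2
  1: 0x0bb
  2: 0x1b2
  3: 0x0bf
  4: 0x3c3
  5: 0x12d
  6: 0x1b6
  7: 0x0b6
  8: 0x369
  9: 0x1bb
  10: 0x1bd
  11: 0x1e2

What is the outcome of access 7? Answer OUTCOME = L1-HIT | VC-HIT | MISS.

0: 0x1b2 (blk 27, set 3) → MISS  vc=[]
1: 0xbb (blk 11, set 3) → MISS  vc=[27]
2: 0x1b2 (blk 27, set 3) → VC-HIT  vc=[11]
3: 0xbf (blk 11, set 3) → VC-HIT  vc=[27]
4: 0x3c3 (blk 60, set 4) → MISS  vc=[27]
5: 0x12d (blk 18, set 2) → MISS  vc=[27]
6: 0x1b6 (blk 27, set 3) → VC-HIT  vc=[11]
7: 0xb6 (blk 11, set 3) → VC-HIT  vc=[27]
8: 0x369 (blk 54, set 6) → MISS  vc=[27]
9: 0x1bb (blk 27, set 3) → VC-HIT  vc=[11]
10: 0x1bd (blk 27, set 3) → L1-HIT  vc=[11]
11: 0x1e2 (blk 30, set 6) → MISS  vc=[11, 54]

OUTCOME = VC-HIT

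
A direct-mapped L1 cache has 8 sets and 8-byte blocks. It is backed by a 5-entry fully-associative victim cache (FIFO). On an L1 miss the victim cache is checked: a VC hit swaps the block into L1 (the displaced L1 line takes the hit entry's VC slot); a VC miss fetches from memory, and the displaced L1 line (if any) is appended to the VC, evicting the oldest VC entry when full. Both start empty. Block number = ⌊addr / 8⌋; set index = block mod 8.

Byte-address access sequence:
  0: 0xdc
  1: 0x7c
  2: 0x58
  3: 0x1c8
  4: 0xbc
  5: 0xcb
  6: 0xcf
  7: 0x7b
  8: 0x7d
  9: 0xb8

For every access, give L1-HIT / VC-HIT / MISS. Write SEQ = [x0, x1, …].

SEQ = [MISS, MISS, MISS, MISS, MISS, MISS, L1-HIT, VC-HIT, L1-HIT, VC-HIT]

0: 0xdc (blk 27, set 3) → MISS  vc=[]
1: 0x7c (blk 15, set 7) → MISS  vc=[]
2: 0x58 (blk 11, set 3) → MISS  vc=[27]
3: 0x1c8 (blk 57, set 1) → MISS  vc=[27]
4: 0xbc (blk 23, set 7) → MISS  vc=[27, 15]
5: 0xcb (blk 25, set 1) → MISS  vc=[27, 15, 57]
6: 0xcf (blk 25, set 1) → L1-HIT  vc=[27, 15, 57]
7: 0x7b (blk 15, set 7) → VC-HIT  vc=[27, 23, 57]
8: 0x7d (blk 15, set 7) → L1-HIT  vc=[27, 23, 57]
9: 0xb8 (blk 23, set 7) → VC-HIT  vc=[27, 15, 57]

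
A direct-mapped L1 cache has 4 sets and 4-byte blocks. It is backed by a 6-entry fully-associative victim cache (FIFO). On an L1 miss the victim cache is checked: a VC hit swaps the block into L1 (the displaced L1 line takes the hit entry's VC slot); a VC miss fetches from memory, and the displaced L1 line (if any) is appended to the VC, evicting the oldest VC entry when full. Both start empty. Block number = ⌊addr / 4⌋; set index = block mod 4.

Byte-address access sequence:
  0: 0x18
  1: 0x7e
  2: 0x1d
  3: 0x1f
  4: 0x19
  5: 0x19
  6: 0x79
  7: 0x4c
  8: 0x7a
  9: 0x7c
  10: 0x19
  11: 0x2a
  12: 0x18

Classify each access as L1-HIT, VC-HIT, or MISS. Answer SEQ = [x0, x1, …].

  [0] addr=0x18 blk=6 s=2: MISS | VC []
  [1] addr=0x7e blk=31 s=3: MISS | VC []
  [2] addr=0x1d blk=7 s=3: MISS | VC [31]
  [3] addr=0x1f blk=7 s=3: L1-HIT | VC [31]
  [4] addr=0x19 blk=6 s=2: L1-HIT | VC [31]
  [5] addr=0x19 blk=6 s=2: L1-HIT | VC [31]
  [6] addr=0x79 blk=30 s=2: MISS | VC [31, 6]
  [7] addr=0x4c blk=19 s=3: MISS | VC [31, 6, 7]
  [8] addr=0x7a blk=30 s=2: L1-HIT | VC [31, 6, 7]
  [9] addr=0x7c blk=31 s=3: VC-HIT | VC [19, 6, 7]
  [10] addr=0x19 blk=6 s=2: VC-HIT | VC [19, 30, 7]
  [11] addr=0x2a blk=10 s=2: MISS | VC [19, 30, 7, 6]
  [12] addr=0x18 blk=6 s=2: VC-HIT | VC [19, 30, 7, 10]

SEQ = [MISS, MISS, MISS, L1-HIT, L1-HIT, L1-HIT, MISS, MISS, L1-HIT, VC-HIT, VC-HIT, MISS, VC-HIT]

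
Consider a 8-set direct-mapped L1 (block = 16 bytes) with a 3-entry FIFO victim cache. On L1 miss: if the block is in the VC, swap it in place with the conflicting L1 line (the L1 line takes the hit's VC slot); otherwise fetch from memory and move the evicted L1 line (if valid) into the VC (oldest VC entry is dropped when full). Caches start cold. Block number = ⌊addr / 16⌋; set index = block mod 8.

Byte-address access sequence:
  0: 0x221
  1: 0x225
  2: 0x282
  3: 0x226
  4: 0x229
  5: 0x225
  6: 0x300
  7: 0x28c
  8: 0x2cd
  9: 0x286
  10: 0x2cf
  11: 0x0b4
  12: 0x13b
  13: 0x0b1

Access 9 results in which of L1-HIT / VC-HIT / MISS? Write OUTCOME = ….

0: 0x221 (blk 34, set 2) → MISS  vc=[]
1: 0x225 (blk 34, set 2) → L1-HIT  vc=[]
2: 0x282 (blk 40, set 0) → MISS  vc=[]
3: 0x226 (blk 34, set 2) → L1-HIT  vc=[]
4: 0x229 (blk 34, set 2) → L1-HIT  vc=[]
5: 0x225 (blk 34, set 2) → L1-HIT  vc=[]
6: 0x300 (blk 48, set 0) → MISS  vc=[40]
7: 0x28c (blk 40, set 0) → VC-HIT  vc=[48]
8: 0x2cd (blk 44, set 4) → MISS  vc=[48]
9: 0x286 (blk 40, set 0) → L1-HIT  vc=[48]
10: 0x2cf (blk 44, set 4) → L1-HIT  vc=[48]
11: 0xb4 (blk 11, set 3) → MISS  vc=[48]
12: 0x13b (blk 19, set 3) → MISS  vc=[48, 11]
13: 0xb1 (blk 11, set 3) → VC-HIT  vc=[48, 19]

OUTCOME = L1-HIT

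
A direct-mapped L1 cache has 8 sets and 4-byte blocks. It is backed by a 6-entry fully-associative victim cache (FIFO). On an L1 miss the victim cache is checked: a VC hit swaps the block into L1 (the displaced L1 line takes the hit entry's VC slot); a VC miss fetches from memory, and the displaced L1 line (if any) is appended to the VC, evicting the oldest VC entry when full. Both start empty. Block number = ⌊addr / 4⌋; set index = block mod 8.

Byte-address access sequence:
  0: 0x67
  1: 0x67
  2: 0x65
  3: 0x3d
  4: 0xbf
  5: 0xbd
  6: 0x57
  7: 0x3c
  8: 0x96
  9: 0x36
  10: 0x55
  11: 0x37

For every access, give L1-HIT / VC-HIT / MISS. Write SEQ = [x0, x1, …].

SEQ = [MISS, L1-HIT, L1-HIT, MISS, MISS, L1-HIT, MISS, VC-HIT, MISS, MISS, VC-HIT, VC-HIT]

#0 0x67→b25/s1 MISS; vc=[]
#1 0x67→b25/s1 L1-HIT; vc=[]
#2 0x65→b25/s1 L1-HIT; vc=[]
#3 0x3d→b15/s7 MISS; vc=[]
#4 0xbf→b47/s7 MISS; vc=[15]
#5 0xbd→b47/s7 L1-HIT; vc=[15]
#6 0x57→b21/s5 MISS; vc=[15]
#7 0x3c→b15/s7 VC-HIT; vc=[47]
#8 0x96→b37/s5 MISS; vc=[47,21]
#9 0x36→b13/s5 MISS; vc=[47,21,37]
#10 0x55→b21/s5 VC-HIT; vc=[47,13,37]
#11 0x37→b13/s5 VC-HIT; vc=[47,21,37]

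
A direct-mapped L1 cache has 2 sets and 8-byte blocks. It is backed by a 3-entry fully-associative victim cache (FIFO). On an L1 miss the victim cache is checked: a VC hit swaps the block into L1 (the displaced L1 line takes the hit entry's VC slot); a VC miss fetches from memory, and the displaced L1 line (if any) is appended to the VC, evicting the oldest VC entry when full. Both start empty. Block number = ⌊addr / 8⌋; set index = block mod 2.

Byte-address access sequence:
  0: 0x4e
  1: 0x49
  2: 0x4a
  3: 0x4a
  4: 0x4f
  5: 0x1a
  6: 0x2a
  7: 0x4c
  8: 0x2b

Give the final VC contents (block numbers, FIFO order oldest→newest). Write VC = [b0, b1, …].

VC = [9, 3]

#0 0x4e→b9/s1 MISS; vc=[]
#1 0x49→b9/s1 L1-HIT; vc=[]
#2 0x4a→b9/s1 L1-HIT; vc=[]
#3 0x4a→b9/s1 L1-HIT; vc=[]
#4 0x4f→b9/s1 L1-HIT; vc=[]
#5 0x1a→b3/s1 MISS; vc=[9]
#6 0x2a→b5/s1 MISS; vc=[9,3]
#7 0x4c→b9/s1 VC-HIT; vc=[5,3]
#8 0x2b→b5/s1 VC-HIT; vc=[9,3]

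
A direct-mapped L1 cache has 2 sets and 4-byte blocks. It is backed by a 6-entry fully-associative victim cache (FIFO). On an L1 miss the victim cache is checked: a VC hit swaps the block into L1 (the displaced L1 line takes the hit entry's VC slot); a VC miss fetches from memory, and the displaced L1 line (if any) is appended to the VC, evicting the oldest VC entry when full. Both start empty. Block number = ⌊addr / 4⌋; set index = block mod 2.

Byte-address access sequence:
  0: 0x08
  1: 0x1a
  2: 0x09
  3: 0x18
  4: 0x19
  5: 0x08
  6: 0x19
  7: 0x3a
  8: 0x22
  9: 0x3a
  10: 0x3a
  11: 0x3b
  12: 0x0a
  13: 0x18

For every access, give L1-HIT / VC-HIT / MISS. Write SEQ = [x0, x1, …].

#0 0x8→b2/s0 MISS; vc=[]
#1 0x1a→b6/s0 MISS; vc=[2]
#2 0x9→b2/s0 VC-HIT; vc=[6]
#3 0x18→b6/s0 VC-HIT; vc=[2]
#4 0x19→b6/s0 L1-HIT; vc=[2]
#5 0x8→b2/s0 VC-HIT; vc=[6]
#6 0x19→b6/s0 VC-HIT; vc=[2]
#7 0x3a→b14/s0 MISS; vc=[2,6]
#8 0x22→b8/s0 MISS; vc=[2,6,14]
#9 0x3a→b14/s0 VC-HIT; vc=[2,6,8]
#10 0x3a→b14/s0 L1-HIT; vc=[2,6,8]
#11 0x3b→b14/s0 L1-HIT; vc=[2,6,8]
#12 0xa→b2/s0 VC-HIT; vc=[14,6,8]
#13 0x18→b6/s0 VC-HIT; vc=[14,2,8]

SEQ = [MISS, MISS, VC-HIT, VC-HIT, L1-HIT, VC-HIT, VC-HIT, MISS, MISS, VC-HIT, L1-HIT, L1-HIT, VC-HIT, VC-HIT]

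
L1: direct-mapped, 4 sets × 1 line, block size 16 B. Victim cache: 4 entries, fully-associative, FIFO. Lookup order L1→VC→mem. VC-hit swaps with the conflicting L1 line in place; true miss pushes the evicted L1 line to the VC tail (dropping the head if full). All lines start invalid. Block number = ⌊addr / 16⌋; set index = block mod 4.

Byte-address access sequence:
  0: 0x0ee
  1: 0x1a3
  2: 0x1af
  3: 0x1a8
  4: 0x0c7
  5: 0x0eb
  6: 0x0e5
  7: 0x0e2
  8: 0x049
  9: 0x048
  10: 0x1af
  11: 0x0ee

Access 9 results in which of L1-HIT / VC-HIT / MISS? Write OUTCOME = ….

  [0] addr=0xee blk=14 s=2: MISS | VC []
  [1] addr=0x1a3 blk=26 s=2: MISS | VC [14]
  [2] addr=0x1af blk=26 s=2: L1-HIT | VC [14]
  [3] addr=0x1a8 blk=26 s=2: L1-HIT | VC [14]
  [4] addr=0xc7 blk=12 s=0: MISS | VC [14]
  [5] addr=0xeb blk=14 s=2: VC-HIT | VC [26]
  [6] addr=0xe5 blk=14 s=2: L1-HIT | VC [26]
  [7] addr=0xe2 blk=14 s=2: L1-HIT | VC [26]
  [8] addr=0x49 blk=4 s=0: MISS | VC [26, 12]
  [9] addr=0x48 blk=4 s=0: L1-HIT | VC [26, 12]
  [10] addr=0x1af blk=26 s=2: VC-HIT | VC [14, 12]
  [11] addr=0xee blk=14 s=2: VC-HIT | VC [26, 12]

OUTCOME = L1-HIT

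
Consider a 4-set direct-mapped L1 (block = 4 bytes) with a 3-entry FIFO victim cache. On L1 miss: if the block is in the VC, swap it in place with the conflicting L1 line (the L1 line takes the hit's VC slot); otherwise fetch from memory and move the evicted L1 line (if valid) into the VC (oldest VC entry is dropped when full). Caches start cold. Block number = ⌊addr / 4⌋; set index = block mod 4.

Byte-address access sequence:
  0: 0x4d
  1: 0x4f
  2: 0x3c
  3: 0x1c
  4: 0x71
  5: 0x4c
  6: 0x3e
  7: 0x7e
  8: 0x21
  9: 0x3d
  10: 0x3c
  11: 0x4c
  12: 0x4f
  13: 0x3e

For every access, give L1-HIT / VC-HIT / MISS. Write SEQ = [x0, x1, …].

0: 0x4d (blk 19, set 3) → MISS  vc=[]
1: 0x4f (blk 19, set 3) → L1-HIT  vc=[]
2: 0x3c (blk 15, set 3) → MISS  vc=[19]
3: 0x1c (blk 7, set 3) → MISS  vc=[19, 15]
4: 0x71 (blk 28, set 0) → MISS  vc=[19, 15]
5: 0x4c (blk 19, set 3) → VC-HIT  vc=[7, 15]
6: 0x3e (blk 15, set 3) → VC-HIT  vc=[7, 19]
7: 0x7e (blk 31, set 3) → MISS  vc=[7, 19, 15]
8: 0x21 (blk 8, set 0) → MISS  vc=[19, 15, 28]
9: 0x3d (blk 15, set 3) → VC-HIT  vc=[19, 31, 28]
10: 0x3c (blk 15, set 3) → L1-HIT  vc=[19, 31, 28]
11: 0x4c (blk 19, set 3) → VC-HIT  vc=[15, 31, 28]
12: 0x4f (blk 19, set 3) → L1-HIT  vc=[15, 31, 28]
13: 0x3e (blk 15, set 3) → VC-HIT  vc=[19, 31, 28]

SEQ = [MISS, L1-HIT, MISS, MISS, MISS, VC-HIT, VC-HIT, MISS, MISS, VC-HIT, L1-HIT, VC-HIT, L1-HIT, VC-HIT]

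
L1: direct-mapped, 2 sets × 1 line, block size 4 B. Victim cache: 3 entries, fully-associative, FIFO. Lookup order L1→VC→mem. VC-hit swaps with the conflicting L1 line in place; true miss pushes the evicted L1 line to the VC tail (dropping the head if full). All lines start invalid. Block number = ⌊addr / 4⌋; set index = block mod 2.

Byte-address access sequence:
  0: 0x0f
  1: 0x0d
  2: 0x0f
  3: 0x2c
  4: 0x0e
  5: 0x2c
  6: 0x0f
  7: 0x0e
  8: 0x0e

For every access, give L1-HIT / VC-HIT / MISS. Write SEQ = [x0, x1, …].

0: 0xf (blk 3, set 1) → MISS  vc=[]
1: 0xd (blk 3, set 1) → L1-HIT  vc=[]
2: 0xf (blk 3, set 1) → L1-HIT  vc=[]
3: 0x2c (blk 11, set 1) → MISS  vc=[3]
4: 0xe (blk 3, set 1) → VC-HIT  vc=[11]
5: 0x2c (blk 11, set 1) → VC-HIT  vc=[3]
6: 0xf (blk 3, set 1) → VC-HIT  vc=[11]
7: 0xe (blk 3, set 1) → L1-HIT  vc=[11]
8: 0xe (blk 3, set 1) → L1-HIT  vc=[11]

SEQ = [MISS, L1-HIT, L1-HIT, MISS, VC-HIT, VC-HIT, VC-HIT, L1-HIT, L1-HIT]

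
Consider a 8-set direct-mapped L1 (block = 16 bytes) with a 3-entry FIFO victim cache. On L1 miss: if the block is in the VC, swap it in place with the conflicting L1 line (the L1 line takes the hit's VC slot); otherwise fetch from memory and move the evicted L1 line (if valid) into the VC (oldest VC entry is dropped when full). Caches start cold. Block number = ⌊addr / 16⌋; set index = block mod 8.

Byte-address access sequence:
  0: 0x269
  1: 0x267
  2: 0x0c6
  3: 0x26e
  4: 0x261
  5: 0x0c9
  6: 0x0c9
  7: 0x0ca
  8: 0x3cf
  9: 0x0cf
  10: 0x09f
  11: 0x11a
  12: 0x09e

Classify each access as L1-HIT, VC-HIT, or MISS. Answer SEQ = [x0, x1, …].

0: 0x269 (blk 38, set 6) → MISS  vc=[]
1: 0x267 (blk 38, set 6) → L1-HIT  vc=[]
2: 0xc6 (blk 12, set 4) → MISS  vc=[]
3: 0x26e (blk 38, set 6) → L1-HIT  vc=[]
4: 0x261 (blk 38, set 6) → L1-HIT  vc=[]
5: 0xc9 (blk 12, set 4) → L1-HIT  vc=[]
6: 0xc9 (blk 12, set 4) → L1-HIT  vc=[]
7: 0xca (blk 12, set 4) → L1-HIT  vc=[]
8: 0x3cf (blk 60, set 4) → MISS  vc=[12]
9: 0xcf (blk 12, set 4) → VC-HIT  vc=[60]
10: 0x9f (blk 9, set 1) → MISS  vc=[60]
11: 0x11a (blk 17, set 1) → MISS  vc=[60, 9]
12: 0x9e (blk 9, set 1) → VC-HIT  vc=[60, 17]

SEQ = [MISS, L1-HIT, MISS, L1-HIT, L1-HIT, L1-HIT, L1-HIT, L1-HIT, MISS, VC-HIT, MISS, MISS, VC-HIT]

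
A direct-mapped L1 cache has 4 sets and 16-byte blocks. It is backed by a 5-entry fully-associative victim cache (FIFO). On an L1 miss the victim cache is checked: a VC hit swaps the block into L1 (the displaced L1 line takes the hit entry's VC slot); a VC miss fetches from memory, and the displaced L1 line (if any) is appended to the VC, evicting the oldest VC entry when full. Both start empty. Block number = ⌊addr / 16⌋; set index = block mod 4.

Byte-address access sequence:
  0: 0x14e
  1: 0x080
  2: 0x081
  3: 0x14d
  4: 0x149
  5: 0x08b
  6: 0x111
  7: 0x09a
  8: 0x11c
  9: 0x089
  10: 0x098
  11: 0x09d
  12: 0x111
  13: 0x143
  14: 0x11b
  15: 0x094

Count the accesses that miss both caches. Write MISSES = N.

0: 0x14e (blk 20, set 0) → MISS  vc=[]
1: 0x80 (blk 8, set 0) → MISS  vc=[20]
2: 0x81 (blk 8, set 0) → L1-HIT  vc=[20]
3: 0x14d (blk 20, set 0) → VC-HIT  vc=[8]
4: 0x149 (blk 20, set 0) → L1-HIT  vc=[8]
5: 0x8b (blk 8, set 0) → VC-HIT  vc=[20]
6: 0x111 (blk 17, set 1) → MISS  vc=[20]
7: 0x9a (blk 9, set 1) → MISS  vc=[20, 17]
8: 0x11c (blk 17, set 1) → VC-HIT  vc=[20, 9]
9: 0x89 (blk 8, set 0) → L1-HIT  vc=[20, 9]
10: 0x98 (blk 9, set 1) → VC-HIT  vc=[20, 17]
11: 0x9d (blk 9, set 1) → L1-HIT  vc=[20, 17]
12: 0x111 (blk 17, set 1) → VC-HIT  vc=[20, 9]
13: 0x143 (blk 20, set 0) → VC-HIT  vc=[8, 9]
14: 0x11b (blk 17, set 1) → L1-HIT  vc=[8, 9]
15: 0x94 (blk 9, set 1) → VC-HIT  vc=[8, 17]

MISSES = 4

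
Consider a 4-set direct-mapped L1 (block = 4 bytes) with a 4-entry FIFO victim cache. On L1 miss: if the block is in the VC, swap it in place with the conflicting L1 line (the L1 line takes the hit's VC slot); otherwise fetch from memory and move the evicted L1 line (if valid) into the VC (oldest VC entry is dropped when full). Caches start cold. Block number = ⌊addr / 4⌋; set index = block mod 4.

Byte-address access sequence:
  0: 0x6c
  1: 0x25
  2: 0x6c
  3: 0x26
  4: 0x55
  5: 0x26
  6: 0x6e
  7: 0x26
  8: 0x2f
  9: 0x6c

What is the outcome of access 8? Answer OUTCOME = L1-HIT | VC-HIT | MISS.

#0 0x6c→b27/s3 MISS; vc=[]
#1 0x25→b9/s1 MISS; vc=[]
#2 0x6c→b27/s3 L1-HIT; vc=[]
#3 0x26→b9/s1 L1-HIT; vc=[]
#4 0x55→b21/s1 MISS; vc=[9]
#5 0x26→b9/s1 VC-HIT; vc=[21]
#6 0x6e→b27/s3 L1-HIT; vc=[21]
#7 0x26→b9/s1 L1-HIT; vc=[21]
#8 0x2f→b11/s3 MISS; vc=[21,27]
#9 0x6c→b27/s3 VC-HIT; vc=[21,11]

OUTCOME = MISS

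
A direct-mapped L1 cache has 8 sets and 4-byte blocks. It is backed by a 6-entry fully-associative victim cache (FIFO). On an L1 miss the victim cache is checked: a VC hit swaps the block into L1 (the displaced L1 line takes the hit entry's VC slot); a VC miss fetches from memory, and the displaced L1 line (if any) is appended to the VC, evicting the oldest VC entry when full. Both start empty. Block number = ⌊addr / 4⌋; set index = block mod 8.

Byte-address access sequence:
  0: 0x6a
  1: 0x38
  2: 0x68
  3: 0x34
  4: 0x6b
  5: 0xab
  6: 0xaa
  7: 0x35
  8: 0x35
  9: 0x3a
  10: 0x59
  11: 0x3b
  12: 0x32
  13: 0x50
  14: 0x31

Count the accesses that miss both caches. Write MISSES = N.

#0 0x6a→b26/s2 MISS; vc=[]
#1 0x38→b14/s6 MISS; vc=[]
#2 0x68→b26/s2 L1-HIT; vc=[]
#3 0x34→b13/s5 MISS; vc=[]
#4 0x6b→b26/s2 L1-HIT; vc=[]
#5 0xab→b42/s2 MISS; vc=[26]
#6 0xaa→b42/s2 L1-HIT; vc=[26]
#7 0x35→b13/s5 L1-HIT; vc=[26]
#8 0x35→b13/s5 L1-HIT; vc=[26]
#9 0x3a→b14/s6 L1-HIT; vc=[26]
#10 0x59→b22/s6 MISS; vc=[26,14]
#11 0x3b→b14/s6 VC-HIT; vc=[26,22]
#12 0x32→b12/s4 MISS; vc=[26,22]
#13 0x50→b20/s4 MISS; vc=[26,22,12]
#14 0x31→b12/s4 VC-HIT; vc=[26,22,20]

MISSES = 7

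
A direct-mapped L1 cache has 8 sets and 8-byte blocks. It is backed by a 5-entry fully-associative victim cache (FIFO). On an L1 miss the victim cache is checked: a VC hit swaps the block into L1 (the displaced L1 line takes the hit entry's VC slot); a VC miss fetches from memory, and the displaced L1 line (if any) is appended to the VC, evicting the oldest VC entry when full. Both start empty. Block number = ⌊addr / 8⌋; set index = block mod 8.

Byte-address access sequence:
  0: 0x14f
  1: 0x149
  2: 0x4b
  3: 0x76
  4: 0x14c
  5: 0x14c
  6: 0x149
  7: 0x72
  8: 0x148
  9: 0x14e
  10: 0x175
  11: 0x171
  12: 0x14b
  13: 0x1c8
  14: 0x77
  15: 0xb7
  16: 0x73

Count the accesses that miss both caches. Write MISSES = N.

  [0] addr=0x14f blk=41 s=1: MISS | VC []
  [1] addr=0x149 blk=41 s=1: L1-HIT | VC []
  [2] addr=0x4b blk=9 s=1: MISS | VC [41]
  [3] addr=0x76 blk=14 s=6: MISS | VC [41]
  [4] addr=0x14c blk=41 s=1: VC-HIT | VC [9]
  [5] addr=0x14c blk=41 s=1: L1-HIT | VC [9]
  [6] addr=0x149 blk=41 s=1: L1-HIT | VC [9]
  [7] addr=0x72 blk=14 s=6: L1-HIT | VC [9]
  [8] addr=0x148 blk=41 s=1: L1-HIT | VC [9]
  [9] addr=0x14e blk=41 s=1: L1-HIT | VC [9]
  [10] addr=0x175 blk=46 s=6: MISS | VC [9, 14]
  [11] addr=0x171 blk=46 s=6: L1-HIT | VC [9, 14]
  [12] addr=0x14b blk=41 s=1: L1-HIT | VC [9, 14]
  [13] addr=0x1c8 blk=57 s=1: MISS | VC [9, 14, 41]
  [14] addr=0x77 blk=14 s=6: VC-HIT | VC [9, 46, 41]
  [15] addr=0xb7 blk=22 s=6: MISS | VC [9, 46, 41, 14]
  [16] addr=0x73 blk=14 s=6: VC-HIT | VC [9, 46, 41, 22]

MISSES = 6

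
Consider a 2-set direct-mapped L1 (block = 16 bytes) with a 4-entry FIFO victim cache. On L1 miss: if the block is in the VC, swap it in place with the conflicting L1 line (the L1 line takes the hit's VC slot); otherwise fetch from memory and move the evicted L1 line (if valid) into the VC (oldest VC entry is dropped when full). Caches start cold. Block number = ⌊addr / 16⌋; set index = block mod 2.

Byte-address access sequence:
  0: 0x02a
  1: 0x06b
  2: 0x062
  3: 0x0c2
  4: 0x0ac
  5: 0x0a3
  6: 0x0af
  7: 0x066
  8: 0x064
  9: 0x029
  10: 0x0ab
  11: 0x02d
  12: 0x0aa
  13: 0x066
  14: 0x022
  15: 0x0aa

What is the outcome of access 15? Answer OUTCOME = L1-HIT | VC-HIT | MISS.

OUTCOME = VC-HIT

#0 0x2a→b2/s0 MISS; vc=[]
#1 0x6b→b6/s0 MISS; vc=[2]
#2 0x62→b6/s0 L1-HIT; vc=[2]
#3 0xc2→b12/s0 MISS; vc=[2,6]
#4 0xac→b10/s0 MISS; vc=[2,6,12]
#5 0xa3→b10/s0 L1-HIT; vc=[2,6,12]
#6 0xaf→b10/s0 L1-HIT; vc=[2,6,12]
#7 0x66→b6/s0 VC-HIT; vc=[2,10,12]
#8 0x64→b6/s0 L1-HIT; vc=[2,10,12]
#9 0x29→b2/s0 VC-HIT; vc=[6,10,12]
#10 0xab→b10/s0 VC-HIT; vc=[6,2,12]
#11 0x2d→b2/s0 VC-HIT; vc=[6,10,12]
#12 0xaa→b10/s0 VC-HIT; vc=[6,2,12]
#13 0x66→b6/s0 VC-HIT; vc=[10,2,12]
#14 0x22→b2/s0 VC-HIT; vc=[10,6,12]
#15 0xaa→b10/s0 VC-HIT; vc=[2,6,12]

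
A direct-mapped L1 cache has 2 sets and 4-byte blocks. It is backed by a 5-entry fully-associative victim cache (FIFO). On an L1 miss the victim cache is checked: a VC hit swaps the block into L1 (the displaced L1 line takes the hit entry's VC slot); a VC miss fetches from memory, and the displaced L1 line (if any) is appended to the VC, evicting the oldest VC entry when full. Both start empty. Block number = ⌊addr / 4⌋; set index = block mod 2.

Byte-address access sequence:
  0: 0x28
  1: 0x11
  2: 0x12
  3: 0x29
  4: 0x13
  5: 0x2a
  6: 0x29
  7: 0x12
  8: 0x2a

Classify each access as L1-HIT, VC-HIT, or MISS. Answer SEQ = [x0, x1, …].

0: 0x28 (blk 10, set 0) → MISS  vc=[]
1: 0x11 (blk 4, set 0) → MISS  vc=[10]
2: 0x12 (blk 4, set 0) → L1-HIT  vc=[10]
3: 0x29 (blk 10, set 0) → VC-HIT  vc=[4]
4: 0x13 (blk 4, set 0) → VC-HIT  vc=[10]
5: 0x2a (blk 10, set 0) → VC-HIT  vc=[4]
6: 0x29 (blk 10, set 0) → L1-HIT  vc=[4]
7: 0x12 (blk 4, set 0) → VC-HIT  vc=[10]
8: 0x2a (blk 10, set 0) → VC-HIT  vc=[4]

SEQ = [MISS, MISS, L1-HIT, VC-HIT, VC-HIT, VC-HIT, L1-HIT, VC-HIT, VC-HIT]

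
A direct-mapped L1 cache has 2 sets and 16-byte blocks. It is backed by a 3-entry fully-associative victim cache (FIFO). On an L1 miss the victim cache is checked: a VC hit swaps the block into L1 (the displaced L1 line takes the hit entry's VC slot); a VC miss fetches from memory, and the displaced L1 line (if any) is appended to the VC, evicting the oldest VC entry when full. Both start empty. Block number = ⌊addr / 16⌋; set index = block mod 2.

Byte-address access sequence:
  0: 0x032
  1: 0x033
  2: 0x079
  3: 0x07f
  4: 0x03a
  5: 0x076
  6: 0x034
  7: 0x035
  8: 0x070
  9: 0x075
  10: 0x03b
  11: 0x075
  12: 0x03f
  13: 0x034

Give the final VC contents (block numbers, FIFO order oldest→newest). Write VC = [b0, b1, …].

#0 0x32→b3/s1 MISS; vc=[]
#1 0x33→b3/s1 L1-HIT; vc=[]
#2 0x79→b7/s1 MISS; vc=[3]
#3 0x7f→b7/s1 L1-HIT; vc=[3]
#4 0x3a→b3/s1 VC-HIT; vc=[7]
#5 0x76→b7/s1 VC-HIT; vc=[3]
#6 0x34→b3/s1 VC-HIT; vc=[7]
#7 0x35→b3/s1 L1-HIT; vc=[7]
#8 0x70→b7/s1 VC-HIT; vc=[3]
#9 0x75→b7/s1 L1-HIT; vc=[3]
#10 0x3b→b3/s1 VC-HIT; vc=[7]
#11 0x75→b7/s1 VC-HIT; vc=[3]
#12 0x3f→b3/s1 VC-HIT; vc=[7]
#13 0x34→b3/s1 L1-HIT; vc=[7]

VC = [7]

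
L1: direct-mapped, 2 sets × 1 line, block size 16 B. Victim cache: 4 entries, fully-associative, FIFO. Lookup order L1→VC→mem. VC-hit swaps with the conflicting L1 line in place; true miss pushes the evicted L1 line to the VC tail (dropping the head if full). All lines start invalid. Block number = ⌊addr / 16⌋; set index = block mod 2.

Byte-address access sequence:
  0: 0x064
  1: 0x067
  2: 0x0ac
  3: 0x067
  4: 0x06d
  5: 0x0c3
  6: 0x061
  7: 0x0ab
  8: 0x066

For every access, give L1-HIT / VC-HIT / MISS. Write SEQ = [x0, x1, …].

  [0] addr=0x64 blk=6 s=0: MISS | VC []
  [1] addr=0x67 blk=6 s=0: L1-HIT | VC []
  [2] addr=0xac blk=10 s=0: MISS | VC [6]
  [3] addr=0x67 blk=6 s=0: VC-HIT | VC [10]
  [4] addr=0x6d blk=6 s=0: L1-HIT | VC [10]
  [5] addr=0xc3 blk=12 s=0: MISS | VC [10, 6]
  [6] addr=0x61 blk=6 s=0: VC-HIT | VC [10, 12]
  [7] addr=0xab blk=10 s=0: VC-HIT | VC [6, 12]
  [8] addr=0x66 blk=6 s=0: VC-HIT | VC [10, 12]

SEQ = [MISS, L1-HIT, MISS, VC-HIT, L1-HIT, MISS, VC-HIT, VC-HIT, VC-HIT]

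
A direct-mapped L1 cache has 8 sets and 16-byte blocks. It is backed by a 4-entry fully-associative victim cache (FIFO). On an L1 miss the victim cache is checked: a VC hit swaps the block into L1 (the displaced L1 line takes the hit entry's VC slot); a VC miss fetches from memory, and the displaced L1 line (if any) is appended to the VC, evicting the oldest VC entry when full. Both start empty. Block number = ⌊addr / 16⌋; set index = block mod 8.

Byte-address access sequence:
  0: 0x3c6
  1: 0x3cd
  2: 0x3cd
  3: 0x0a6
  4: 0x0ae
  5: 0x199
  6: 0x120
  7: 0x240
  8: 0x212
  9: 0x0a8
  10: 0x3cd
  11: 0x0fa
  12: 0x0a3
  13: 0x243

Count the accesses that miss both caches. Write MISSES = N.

MISSES = 7

  [0] addr=0x3c6 blk=60 s=4: MISS | VC []
  [1] addr=0x3cd blk=60 s=4: L1-HIT | VC []
  [2] addr=0x3cd blk=60 s=4: L1-HIT | VC []
  [3] addr=0xa6 blk=10 s=2: MISS | VC []
  [4] addr=0xae blk=10 s=2: L1-HIT | VC []
  [5] addr=0x199 blk=25 s=1: MISS | VC []
  [6] addr=0x120 blk=18 s=2: MISS | VC [10]
  [7] addr=0x240 blk=36 s=4: MISS | VC [10, 60]
  [8] addr=0x212 blk=33 s=1: MISS | VC [10, 60, 25]
  [9] addr=0xa8 blk=10 s=2: VC-HIT | VC [18, 60, 25]
  [10] addr=0x3cd blk=60 s=4: VC-HIT | VC [18, 36, 25]
  [11] addr=0xfa blk=15 s=7: MISS | VC [18, 36, 25]
  [12] addr=0xa3 blk=10 s=2: L1-HIT | VC [18, 36, 25]
  [13] addr=0x243 blk=36 s=4: VC-HIT | VC [18, 60, 25]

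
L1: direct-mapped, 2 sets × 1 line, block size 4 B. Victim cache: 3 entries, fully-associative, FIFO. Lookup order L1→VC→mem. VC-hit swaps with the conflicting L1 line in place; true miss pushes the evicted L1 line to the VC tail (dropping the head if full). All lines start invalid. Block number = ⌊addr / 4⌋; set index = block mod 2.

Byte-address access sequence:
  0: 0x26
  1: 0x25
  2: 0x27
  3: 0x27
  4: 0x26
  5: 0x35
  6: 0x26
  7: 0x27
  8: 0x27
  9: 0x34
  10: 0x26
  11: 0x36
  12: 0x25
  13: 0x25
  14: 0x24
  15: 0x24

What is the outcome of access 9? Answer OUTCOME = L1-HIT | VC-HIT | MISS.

  [0] addr=0x26 blk=9 s=1: MISS | VC []
  [1] addr=0x25 blk=9 s=1: L1-HIT | VC []
  [2] addr=0x27 blk=9 s=1: L1-HIT | VC []
  [3] addr=0x27 blk=9 s=1: L1-HIT | VC []
  [4] addr=0x26 blk=9 s=1: L1-HIT | VC []
  [5] addr=0x35 blk=13 s=1: MISS | VC [9]
  [6] addr=0x26 blk=9 s=1: VC-HIT | VC [13]
  [7] addr=0x27 blk=9 s=1: L1-HIT | VC [13]
  [8] addr=0x27 blk=9 s=1: L1-HIT | VC [13]
  [9] addr=0x34 blk=13 s=1: VC-HIT | VC [9]
  [10] addr=0x26 blk=9 s=1: VC-HIT | VC [13]
  [11] addr=0x36 blk=13 s=1: VC-HIT | VC [9]
  [12] addr=0x25 blk=9 s=1: VC-HIT | VC [13]
  [13] addr=0x25 blk=9 s=1: L1-HIT | VC [13]
  [14] addr=0x24 blk=9 s=1: L1-HIT | VC [13]
  [15] addr=0x24 blk=9 s=1: L1-HIT | VC [13]

OUTCOME = VC-HIT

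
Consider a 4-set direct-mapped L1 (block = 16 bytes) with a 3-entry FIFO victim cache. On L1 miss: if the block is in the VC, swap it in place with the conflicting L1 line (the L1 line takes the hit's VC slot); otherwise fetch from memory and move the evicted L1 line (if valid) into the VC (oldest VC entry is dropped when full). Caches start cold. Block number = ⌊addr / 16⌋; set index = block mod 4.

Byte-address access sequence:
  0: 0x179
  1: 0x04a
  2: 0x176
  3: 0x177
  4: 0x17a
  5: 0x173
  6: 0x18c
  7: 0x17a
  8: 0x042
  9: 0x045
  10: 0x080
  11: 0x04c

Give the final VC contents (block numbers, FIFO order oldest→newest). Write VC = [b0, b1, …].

VC = [24, 8]

0: 0x179 (blk 23, set 3) → MISS  vc=[]
1: 0x4a (blk 4, set 0) → MISS  vc=[]
2: 0x176 (blk 23, set 3) → L1-HIT  vc=[]
3: 0x177 (blk 23, set 3) → L1-HIT  vc=[]
4: 0x17a (blk 23, set 3) → L1-HIT  vc=[]
5: 0x173 (blk 23, set 3) → L1-HIT  vc=[]
6: 0x18c (blk 24, set 0) → MISS  vc=[4]
7: 0x17a (blk 23, set 3) → L1-HIT  vc=[4]
8: 0x42 (blk 4, set 0) → VC-HIT  vc=[24]
9: 0x45 (blk 4, set 0) → L1-HIT  vc=[24]
10: 0x80 (blk 8, set 0) → MISS  vc=[24, 4]
11: 0x4c (blk 4, set 0) → VC-HIT  vc=[24, 8]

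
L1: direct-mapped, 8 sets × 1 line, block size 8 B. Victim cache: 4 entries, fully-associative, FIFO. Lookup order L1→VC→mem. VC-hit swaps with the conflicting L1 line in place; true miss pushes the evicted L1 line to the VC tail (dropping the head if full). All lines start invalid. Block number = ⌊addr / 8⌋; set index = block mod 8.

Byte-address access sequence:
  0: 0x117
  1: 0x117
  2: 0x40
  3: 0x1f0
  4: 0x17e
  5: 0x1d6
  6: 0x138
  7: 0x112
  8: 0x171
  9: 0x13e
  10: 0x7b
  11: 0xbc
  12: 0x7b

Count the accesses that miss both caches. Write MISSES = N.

MISSES = 9

0: 0x117 (blk 34, set 2) → MISS  vc=[]
1: 0x117 (blk 34, set 2) → L1-HIT  vc=[]
2: 0x40 (blk 8, set 0) → MISS  vc=[]
3: 0x1f0 (blk 62, set 6) → MISS  vc=[]
4: 0x17e (blk 47, set 7) → MISS  vc=[]
5: 0x1d6 (blk 58, set 2) → MISS  vc=[34]
6: 0x138 (blk 39, set 7) → MISS  vc=[34, 47]
7: 0x112 (blk 34, set 2) → VC-HIT  vc=[58, 47]
8: 0x171 (blk 46, set 6) → MISS  vc=[58, 47, 62]
9: 0x13e (blk 39, set 7) → L1-HIT  vc=[58, 47, 62]
10: 0x7b (blk 15, set 7) → MISS  vc=[58, 47, 62, 39]
11: 0xbc (blk 23, set 7) → MISS  vc=[47, 62, 39, 15]
12: 0x7b (blk 15, set 7) → VC-HIT  vc=[47, 62, 39, 23]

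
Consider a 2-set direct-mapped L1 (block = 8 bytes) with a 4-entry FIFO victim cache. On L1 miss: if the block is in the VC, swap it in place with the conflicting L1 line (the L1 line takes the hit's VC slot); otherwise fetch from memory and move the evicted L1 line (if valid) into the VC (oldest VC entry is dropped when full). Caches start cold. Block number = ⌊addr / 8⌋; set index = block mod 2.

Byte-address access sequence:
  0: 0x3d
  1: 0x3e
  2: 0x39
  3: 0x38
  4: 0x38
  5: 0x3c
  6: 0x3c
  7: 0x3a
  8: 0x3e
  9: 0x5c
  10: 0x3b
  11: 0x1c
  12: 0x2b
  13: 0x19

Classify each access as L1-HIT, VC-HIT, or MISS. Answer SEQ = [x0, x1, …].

SEQ = [MISS, L1-HIT, L1-HIT, L1-HIT, L1-HIT, L1-HIT, L1-HIT, L1-HIT, L1-HIT, MISS, VC-HIT, MISS, MISS, VC-HIT]

0: 0x3d (blk 7, set 1) → MISS  vc=[]
1: 0x3e (blk 7, set 1) → L1-HIT  vc=[]
2: 0x39 (blk 7, set 1) → L1-HIT  vc=[]
3: 0x38 (blk 7, set 1) → L1-HIT  vc=[]
4: 0x38 (blk 7, set 1) → L1-HIT  vc=[]
5: 0x3c (blk 7, set 1) → L1-HIT  vc=[]
6: 0x3c (blk 7, set 1) → L1-HIT  vc=[]
7: 0x3a (blk 7, set 1) → L1-HIT  vc=[]
8: 0x3e (blk 7, set 1) → L1-HIT  vc=[]
9: 0x5c (blk 11, set 1) → MISS  vc=[7]
10: 0x3b (blk 7, set 1) → VC-HIT  vc=[11]
11: 0x1c (blk 3, set 1) → MISS  vc=[11, 7]
12: 0x2b (blk 5, set 1) → MISS  vc=[11, 7, 3]
13: 0x19 (blk 3, set 1) → VC-HIT  vc=[11, 7, 5]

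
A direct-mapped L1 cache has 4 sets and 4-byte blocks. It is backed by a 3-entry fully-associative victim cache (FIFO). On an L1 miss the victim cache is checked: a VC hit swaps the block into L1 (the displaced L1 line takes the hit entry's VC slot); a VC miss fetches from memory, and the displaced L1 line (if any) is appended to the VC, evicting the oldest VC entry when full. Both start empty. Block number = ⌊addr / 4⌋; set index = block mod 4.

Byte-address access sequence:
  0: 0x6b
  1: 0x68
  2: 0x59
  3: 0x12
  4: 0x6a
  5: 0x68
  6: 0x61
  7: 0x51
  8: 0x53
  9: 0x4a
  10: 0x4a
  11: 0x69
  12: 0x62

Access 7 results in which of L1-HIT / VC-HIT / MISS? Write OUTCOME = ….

OUTCOME = MISS

#0 0x6b→b26/s2 MISS; vc=[]
#1 0x68→b26/s2 L1-HIT; vc=[]
#2 0x59→b22/s2 MISS; vc=[26]
#3 0x12→b4/s0 MISS; vc=[26]
#4 0x6a→b26/s2 VC-HIT; vc=[22]
#5 0x68→b26/s2 L1-HIT; vc=[22]
#6 0x61→b24/s0 MISS; vc=[22,4]
#7 0x51→b20/s0 MISS; vc=[22,4,24]
#8 0x53→b20/s0 L1-HIT; vc=[22,4,24]
#9 0x4a→b18/s2 MISS; vc=[4,24,26]
#10 0x4a→b18/s2 L1-HIT; vc=[4,24,26]
#11 0x69→b26/s2 VC-HIT; vc=[4,24,18]
#12 0x62→b24/s0 VC-HIT; vc=[4,20,18]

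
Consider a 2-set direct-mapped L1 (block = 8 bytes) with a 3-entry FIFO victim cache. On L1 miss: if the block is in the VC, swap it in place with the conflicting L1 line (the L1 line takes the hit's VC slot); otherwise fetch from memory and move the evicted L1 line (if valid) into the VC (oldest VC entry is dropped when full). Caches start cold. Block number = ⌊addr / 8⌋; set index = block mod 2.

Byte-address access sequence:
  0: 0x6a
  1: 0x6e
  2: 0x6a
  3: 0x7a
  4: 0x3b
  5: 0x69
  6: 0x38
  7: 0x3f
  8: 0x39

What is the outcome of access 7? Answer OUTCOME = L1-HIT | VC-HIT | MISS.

  [0] addr=0x6a blk=13 s=1: MISS | VC []
  [1] addr=0x6e blk=13 s=1: L1-HIT | VC []
  [2] addr=0x6a blk=13 s=1: L1-HIT | VC []
  [3] addr=0x7a blk=15 s=1: MISS | VC [13]
  [4] addr=0x3b blk=7 s=1: MISS | VC [13, 15]
  [5] addr=0x69 blk=13 s=1: VC-HIT | VC [7, 15]
  [6] addr=0x38 blk=7 s=1: VC-HIT | VC [13, 15]
  [7] addr=0x3f blk=7 s=1: L1-HIT | VC [13, 15]
  [8] addr=0x39 blk=7 s=1: L1-HIT | VC [13, 15]

OUTCOME = L1-HIT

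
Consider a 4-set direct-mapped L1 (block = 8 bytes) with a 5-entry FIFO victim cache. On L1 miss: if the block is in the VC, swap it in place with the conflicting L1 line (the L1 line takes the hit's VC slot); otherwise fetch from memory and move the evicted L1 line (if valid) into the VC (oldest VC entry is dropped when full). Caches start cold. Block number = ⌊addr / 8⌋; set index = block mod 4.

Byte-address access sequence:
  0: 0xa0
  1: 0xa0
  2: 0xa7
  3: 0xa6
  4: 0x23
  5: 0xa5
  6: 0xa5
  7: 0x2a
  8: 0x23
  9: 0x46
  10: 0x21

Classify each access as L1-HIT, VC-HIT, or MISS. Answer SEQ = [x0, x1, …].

  [0] addr=0xa0 blk=20 s=0: MISS | VC []
  [1] addr=0xa0 blk=20 s=0: L1-HIT | VC []
  [2] addr=0xa7 blk=20 s=0: L1-HIT | VC []
  [3] addr=0xa6 blk=20 s=0: L1-HIT | VC []
  [4] addr=0x23 blk=4 s=0: MISS | VC [20]
  [5] addr=0xa5 blk=20 s=0: VC-HIT | VC [4]
  [6] addr=0xa5 blk=20 s=0: L1-HIT | VC [4]
  [7] addr=0x2a blk=5 s=1: MISS | VC [4]
  [8] addr=0x23 blk=4 s=0: VC-HIT | VC [20]
  [9] addr=0x46 blk=8 s=0: MISS | VC [20, 4]
  [10] addr=0x21 blk=4 s=0: VC-HIT | VC [20, 8]

SEQ = [MISS, L1-HIT, L1-HIT, L1-HIT, MISS, VC-HIT, L1-HIT, MISS, VC-HIT, MISS, VC-HIT]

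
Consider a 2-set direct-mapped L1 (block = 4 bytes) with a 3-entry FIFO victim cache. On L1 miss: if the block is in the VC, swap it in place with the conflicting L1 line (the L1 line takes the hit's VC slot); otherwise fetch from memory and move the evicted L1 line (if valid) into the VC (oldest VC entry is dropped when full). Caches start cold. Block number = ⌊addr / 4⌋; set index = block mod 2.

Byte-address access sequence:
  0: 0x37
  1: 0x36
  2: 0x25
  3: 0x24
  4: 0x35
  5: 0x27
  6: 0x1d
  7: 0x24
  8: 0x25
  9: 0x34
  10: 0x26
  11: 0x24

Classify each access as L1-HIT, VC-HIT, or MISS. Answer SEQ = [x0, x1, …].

  [0] addr=0x37 blk=13 s=1: MISS | VC []
  [1] addr=0x36 blk=13 s=1: L1-HIT | VC []
  [2] addr=0x25 blk=9 s=1: MISS | VC [13]
  [3] addr=0x24 blk=9 s=1: L1-HIT | VC [13]
  [4] addr=0x35 blk=13 s=1: VC-HIT | VC [9]
  [5] addr=0x27 blk=9 s=1: VC-HIT | VC [13]
  [6] addr=0x1d blk=7 s=1: MISS | VC [13, 9]
  [7] addr=0x24 blk=9 s=1: VC-HIT | VC [13, 7]
  [8] addr=0x25 blk=9 s=1: L1-HIT | VC [13, 7]
  [9] addr=0x34 blk=13 s=1: VC-HIT | VC [9, 7]
  [10] addr=0x26 blk=9 s=1: VC-HIT | VC [13, 7]
  [11] addr=0x24 blk=9 s=1: L1-HIT | VC [13, 7]

SEQ = [MISS, L1-HIT, MISS, L1-HIT, VC-HIT, VC-HIT, MISS, VC-HIT, L1-HIT, VC-HIT, VC-HIT, L1-HIT]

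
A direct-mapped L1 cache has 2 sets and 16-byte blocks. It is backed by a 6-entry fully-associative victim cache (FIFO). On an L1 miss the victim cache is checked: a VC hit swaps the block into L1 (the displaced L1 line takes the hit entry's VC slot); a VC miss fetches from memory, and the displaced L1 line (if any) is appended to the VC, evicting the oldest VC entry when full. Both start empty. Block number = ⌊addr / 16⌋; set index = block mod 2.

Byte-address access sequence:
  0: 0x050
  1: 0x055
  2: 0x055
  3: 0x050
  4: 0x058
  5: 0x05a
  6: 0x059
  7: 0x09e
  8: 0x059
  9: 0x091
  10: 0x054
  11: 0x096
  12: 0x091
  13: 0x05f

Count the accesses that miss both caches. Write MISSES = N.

0: 0x50 (blk 5, set 1) → MISS  vc=[]
1: 0x55 (blk 5, set 1) → L1-HIT  vc=[]
2: 0x55 (blk 5, set 1) → L1-HIT  vc=[]
3: 0x50 (blk 5, set 1) → L1-HIT  vc=[]
4: 0x58 (blk 5, set 1) → L1-HIT  vc=[]
5: 0x5a (blk 5, set 1) → L1-HIT  vc=[]
6: 0x59 (blk 5, set 1) → L1-HIT  vc=[]
7: 0x9e (blk 9, set 1) → MISS  vc=[5]
8: 0x59 (blk 5, set 1) → VC-HIT  vc=[9]
9: 0x91 (blk 9, set 1) → VC-HIT  vc=[5]
10: 0x54 (blk 5, set 1) → VC-HIT  vc=[9]
11: 0x96 (blk 9, set 1) → VC-HIT  vc=[5]
12: 0x91 (blk 9, set 1) → L1-HIT  vc=[5]
13: 0x5f (blk 5, set 1) → VC-HIT  vc=[9]

MISSES = 2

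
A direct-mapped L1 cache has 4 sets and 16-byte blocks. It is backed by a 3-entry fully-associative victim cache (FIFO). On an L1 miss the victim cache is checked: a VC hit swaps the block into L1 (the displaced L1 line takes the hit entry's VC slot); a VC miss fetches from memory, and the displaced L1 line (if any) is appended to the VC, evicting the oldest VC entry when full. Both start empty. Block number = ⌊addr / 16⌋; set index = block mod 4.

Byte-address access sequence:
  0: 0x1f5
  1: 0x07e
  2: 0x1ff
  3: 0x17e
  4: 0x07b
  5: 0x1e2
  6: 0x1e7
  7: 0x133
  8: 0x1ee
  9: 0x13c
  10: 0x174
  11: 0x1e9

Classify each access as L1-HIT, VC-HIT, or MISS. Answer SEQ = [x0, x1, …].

SEQ = [MISS, MISS, VC-HIT, MISS, VC-HIT, MISS, L1-HIT, MISS, L1-HIT, L1-HIT, VC-HIT, L1-HIT]

#0 0x1f5→b31/s3 MISS; vc=[]
#1 0x7e→b7/s3 MISS; vc=[31]
#2 0x1ff→b31/s3 VC-HIT; vc=[7]
#3 0x17e→b23/s3 MISS; vc=[7,31]
#4 0x7b→b7/s3 VC-HIT; vc=[23,31]
#5 0x1e2→b30/s2 MISS; vc=[23,31]
#6 0x1e7→b30/s2 L1-HIT; vc=[23,31]
#7 0x133→b19/s3 MISS; vc=[23,31,7]
#8 0x1ee→b30/s2 L1-HIT; vc=[23,31,7]
#9 0x13c→b19/s3 L1-HIT; vc=[23,31,7]
#10 0x174→b23/s3 VC-HIT; vc=[19,31,7]
#11 0x1e9→b30/s2 L1-HIT; vc=[19,31,7]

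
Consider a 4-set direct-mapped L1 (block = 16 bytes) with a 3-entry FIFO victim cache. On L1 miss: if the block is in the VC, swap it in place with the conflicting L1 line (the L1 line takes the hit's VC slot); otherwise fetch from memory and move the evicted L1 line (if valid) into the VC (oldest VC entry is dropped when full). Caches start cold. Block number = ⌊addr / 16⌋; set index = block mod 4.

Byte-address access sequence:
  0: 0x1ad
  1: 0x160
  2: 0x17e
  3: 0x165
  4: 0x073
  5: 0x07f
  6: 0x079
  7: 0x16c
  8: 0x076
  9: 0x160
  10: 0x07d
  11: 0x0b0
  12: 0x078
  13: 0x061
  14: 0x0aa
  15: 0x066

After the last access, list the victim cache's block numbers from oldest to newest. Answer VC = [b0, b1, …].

VC = [11, 22, 10]

  [0] addr=0x1ad blk=26 s=2: MISS | VC []
  [1] addr=0x160 blk=22 s=2: MISS | VC [26]
  [2] addr=0x17e blk=23 s=3: MISS | VC [26]
  [3] addr=0x165 blk=22 s=2: L1-HIT | VC [26]
  [4] addr=0x73 blk=7 s=3: MISS | VC [26, 23]
  [5] addr=0x7f blk=7 s=3: L1-HIT | VC [26, 23]
  [6] addr=0x79 blk=7 s=3: L1-HIT | VC [26, 23]
  [7] addr=0x16c blk=22 s=2: L1-HIT | VC [26, 23]
  [8] addr=0x76 blk=7 s=3: L1-HIT | VC [26, 23]
  [9] addr=0x160 blk=22 s=2: L1-HIT | VC [26, 23]
  [10] addr=0x7d blk=7 s=3: L1-HIT | VC [26, 23]
  [11] addr=0xb0 blk=11 s=3: MISS | VC [26, 23, 7]
  [12] addr=0x78 blk=7 s=3: VC-HIT | VC [26, 23, 11]
  [13] addr=0x61 blk=6 s=2: MISS | VC [23, 11, 22]
  [14] addr=0xaa blk=10 s=2: MISS | VC [11, 22, 6]
  [15] addr=0x66 blk=6 s=2: VC-HIT | VC [11, 22, 10]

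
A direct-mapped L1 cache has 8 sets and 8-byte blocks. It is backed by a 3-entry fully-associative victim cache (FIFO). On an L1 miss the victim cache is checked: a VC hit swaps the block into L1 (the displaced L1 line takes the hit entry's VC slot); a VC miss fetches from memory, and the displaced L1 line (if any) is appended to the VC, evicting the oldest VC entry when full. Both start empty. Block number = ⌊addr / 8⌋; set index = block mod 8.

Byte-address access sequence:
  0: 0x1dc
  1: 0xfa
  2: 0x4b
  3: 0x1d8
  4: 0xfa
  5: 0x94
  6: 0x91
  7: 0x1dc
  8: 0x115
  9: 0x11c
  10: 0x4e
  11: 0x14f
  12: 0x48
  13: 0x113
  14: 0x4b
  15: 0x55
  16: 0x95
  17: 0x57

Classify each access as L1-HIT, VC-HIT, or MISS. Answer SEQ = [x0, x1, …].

SEQ = [MISS, MISS, MISS, L1-HIT, L1-HIT, MISS, L1-HIT, L1-HIT, MISS, MISS, L1-HIT, MISS, VC-HIT, L1-HIT, L1-HIT, MISS, MISS, VC-HIT]

0: 0x1dc (blk 59, set 3) → MISS  vc=[]
1: 0xfa (blk 31, set 7) → MISS  vc=[]
2: 0x4b (blk 9, set 1) → MISS  vc=[]
3: 0x1d8 (blk 59, set 3) → L1-HIT  vc=[]
4: 0xfa (blk 31, set 7) → L1-HIT  vc=[]
5: 0x94 (blk 18, set 2) → MISS  vc=[]
6: 0x91 (blk 18, set 2) → L1-HIT  vc=[]
7: 0x1dc (blk 59, set 3) → L1-HIT  vc=[]
8: 0x115 (blk 34, set 2) → MISS  vc=[18]
9: 0x11c (blk 35, set 3) → MISS  vc=[18, 59]
10: 0x4e (blk 9, set 1) → L1-HIT  vc=[18, 59]
11: 0x14f (blk 41, set 1) → MISS  vc=[18, 59, 9]
12: 0x48 (blk 9, set 1) → VC-HIT  vc=[18, 59, 41]
13: 0x113 (blk 34, set 2) → L1-HIT  vc=[18, 59, 41]
14: 0x4b (blk 9, set 1) → L1-HIT  vc=[18, 59, 41]
15: 0x55 (blk 10, set 2) → MISS  vc=[59, 41, 34]
16: 0x95 (blk 18, set 2) → MISS  vc=[41, 34, 10]
17: 0x57 (blk 10, set 2) → VC-HIT  vc=[41, 34, 18]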